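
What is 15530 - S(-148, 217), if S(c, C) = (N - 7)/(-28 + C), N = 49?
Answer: 139768/9 ≈ 15530.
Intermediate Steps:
S(c, C) = 42/(-28 + C) (S(c, C) = (49 - 7)/(-28 + C) = 42/(-28 + C))
15530 - S(-148, 217) = 15530 - 42/(-28 + 217) = 15530 - 42/189 = 15530 - 1*2/9 = 15530 - 2/9 = 139768/9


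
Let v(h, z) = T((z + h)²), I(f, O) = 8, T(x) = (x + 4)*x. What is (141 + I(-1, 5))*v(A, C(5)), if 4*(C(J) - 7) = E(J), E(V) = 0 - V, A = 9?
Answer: 1838681605/256 ≈ 7.1824e+6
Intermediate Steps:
T(x) = x*(4 + x) (T(x) = (4 + x)*x = x*(4 + x))
E(V) = -V
C(J) = 7 - J/4 (C(J) = 7 + (-J)/4 = 7 - J/4)
v(h, z) = (h + z)²*(4 + (h + z)²) (v(h, z) = (z + h)²*(4 + (z + h)²) = (h + z)²*(4 + (h + z)²))
(141 + I(-1, 5))*v(A, C(5)) = (141 + 8)*((9 + (7 - ¼*5))²*(4 + (9 + (7 - ¼*5))²)) = 149*((9 + (7 - 5/4))²*(4 + (9 + (7 - 5/4))²)) = 149*((9 + 23/4)²*(4 + (9 + 23/4)²)) = 149*((59/4)²*(4 + (59/4)²)) = 149*(3481*(4 + 3481/16)/16) = 149*((3481/16)*(3545/16)) = 149*(12340145/256) = 1838681605/256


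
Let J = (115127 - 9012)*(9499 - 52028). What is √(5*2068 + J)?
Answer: I*√4512954495 ≈ 67179.0*I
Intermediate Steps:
J = -4512964835 (J = 106115*(-42529) = -4512964835)
√(5*2068 + J) = √(5*2068 - 4512964835) = √(10340 - 4512964835) = √(-4512954495) = I*√4512954495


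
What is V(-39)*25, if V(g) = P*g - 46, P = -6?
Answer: 4700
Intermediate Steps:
V(g) = -46 - 6*g (V(g) = -6*g - 46 = -46 - 6*g)
V(-39)*25 = (-46 - 6*(-39))*25 = (-46 + 234)*25 = 188*25 = 4700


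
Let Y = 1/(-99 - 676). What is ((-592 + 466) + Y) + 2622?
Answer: 1934399/775 ≈ 2496.0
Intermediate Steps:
Y = -1/775 (Y = 1/(-775) = -1/775 ≈ -0.0012903)
((-592 + 466) + Y) + 2622 = ((-592 + 466) - 1/775) + 2622 = (-126 - 1/775) + 2622 = -97651/775 + 2622 = 1934399/775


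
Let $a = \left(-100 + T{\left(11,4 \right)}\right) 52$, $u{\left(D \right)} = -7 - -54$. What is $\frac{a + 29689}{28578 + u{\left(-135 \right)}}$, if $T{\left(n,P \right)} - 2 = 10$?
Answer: $\frac{25113}{28625} \approx 0.87731$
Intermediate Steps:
$T{\left(n,P \right)} = 12$ ($T{\left(n,P \right)} = 2 + 10 = 12$)
$u{\left(D \right)} = 47$ ($u{\left(D \right)} = -7 + 54 = 47$)
$a = -4576$ ($a = \left(-100 + 12\right) 52 = \left(-88\right) 52 = -4576$)
$\frac{a + 29689}{28578 + u{\left(-135 \right)}} = \frac{-4576 + 29689}{28578 + 47} = \frac{25113}{28625}$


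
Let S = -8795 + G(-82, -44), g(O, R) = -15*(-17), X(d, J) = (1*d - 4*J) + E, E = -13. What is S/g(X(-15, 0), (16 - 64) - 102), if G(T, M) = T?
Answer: -2959/85 ≈ -34.812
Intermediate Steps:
X(d, J) = -13 + d - 4*J (X(d, J) = (1*d - 4*J) - 13 = (d - 4*J) - 13 = -13 + d - 4*J)
g(O, R) = 255
S = -8877 (S = -8795 - 82 = -8877)
S/g(X(-15, 0), (16 - 64) - 102) = -8877/255 = -8877*1/255 = -2959/85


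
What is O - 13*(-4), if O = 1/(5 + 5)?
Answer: 521/10 ≈ 52.100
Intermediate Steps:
O = ⅒ (O = 1/10 = ⅒ ≈ 0.10000)
O - 13*(-4) = ⅒ - 13*(-4) = ⅒ + 52 = 521/10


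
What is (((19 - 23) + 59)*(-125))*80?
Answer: -550000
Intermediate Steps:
(((19 - 23) + 59)*(-125))*80 = ((-4 + 59)*(-125))*80 = (55*(-125))*80 = -6875*80 = -550000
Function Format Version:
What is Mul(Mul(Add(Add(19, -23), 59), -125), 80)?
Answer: -550000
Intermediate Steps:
Mul(Mul(Add(Add(19, -23), 59), -125), 80) = Mul(Mul(Add(-4, 59), -125), 80) = Mul(Mul(55, -125), 80) = Mul(-6875, 80) = -550000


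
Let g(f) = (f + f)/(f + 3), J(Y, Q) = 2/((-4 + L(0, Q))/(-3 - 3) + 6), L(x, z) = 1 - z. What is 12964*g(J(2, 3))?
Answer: 51856/23 ≈ 2254.6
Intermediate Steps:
J(Y, Q) = 2/(13/2 + Q/6) (J(Y, Q) = 2/((-4 + (1 - Q))/(-3 - 3) + 6) = 2/((-3 - Q)/(-6) + 6) = 2/((-3 - Q)*(-⅙) + 6) = 2/((½ + Q/6) + 6) = 2/(13/2 + Q/6))
g(f) = 2*f/(3 + f) (g(f) = (2*f)/(3 + f) = 2*f/(3 + f))
12964*g(J(2, 3)) = 12964*(2*(12/(39 + 3))/(3 + 12/(39 + 3))) = 12964*(2*(12/42)/(3 + 12/42)) = 12964*(2*(12*(1/42))/(3 + 12*(1/42))) = 12964*(2*(2/7)/(3 + 2/7)) = 12964*(2*(2/7)/(23/7)) = 12964*(2*(2/7)*(7/23)) = 12964*(4/23) = 51856/23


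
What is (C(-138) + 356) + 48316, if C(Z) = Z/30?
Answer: 243337/5 ≈ 48667.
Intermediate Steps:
C(Z) = Z/30 (C(Z) = Z*(1/30) = Z/30)
(C(-138) + 356) + 48316 = ((1/30)*(-138) + 356) + 48316 = (-23/5 + 356) + 48316 = 1757/5 + 48316 = 243337/5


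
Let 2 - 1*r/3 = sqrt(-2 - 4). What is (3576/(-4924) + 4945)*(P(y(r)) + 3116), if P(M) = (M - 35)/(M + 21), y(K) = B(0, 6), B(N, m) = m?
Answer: 511884583303/33237 ≈ 1.5401e+7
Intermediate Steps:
r = 6 - 3*I*sqrt(6) (r = 6 - 3*sqrt(-2 - 4) = 6 - 3*I*sqrt(6) ≈ 6.0 - 7.3485*I)
y(K) = 6
P(M) = (-35 + M)/(21 + M)
(3576/(-4924) + 4945)*(P(y(r)) + 3116) = (3576/(-4924) + 4945)*((-35 + 6)/(21 + 6) + 3116) = (3576*(-1/4924) + 4945)*(-29/27 + 3116) = (-894/1231 + 4945)*((1/27)*(-29) + 3116) = 6086401*(-29/27 + 3116)/1231 = (6086401/1231)*(84103/27) = 511884583303/33237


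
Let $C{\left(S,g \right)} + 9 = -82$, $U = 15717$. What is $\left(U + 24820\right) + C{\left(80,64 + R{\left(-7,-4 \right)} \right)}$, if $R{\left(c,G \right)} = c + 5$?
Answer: $40446$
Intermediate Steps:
$R{\left(c,G \right)} = 5 + c$
$C{\left(S,g \right)} = -91$ ($C{\left(S,g \right)} = -9 - 82 = -91$)
$\left(U + 24820\right) + C{\left(80,64 + R{\left(-7,-4 \right)} \right)} = \left(15717 + 24820\right) - 91 = 40537 - 91 = 40446$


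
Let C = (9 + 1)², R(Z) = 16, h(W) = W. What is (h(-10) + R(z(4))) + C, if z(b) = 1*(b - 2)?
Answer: 106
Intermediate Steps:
z(b) = -2 + b (z(b) = 1*(-2 + b) = -2 + b)
C = 100 (C = 10² = 100)
(h(-10) + R(z(4))) + C = (-10 + 16) + 100 = 6 + 100 = 106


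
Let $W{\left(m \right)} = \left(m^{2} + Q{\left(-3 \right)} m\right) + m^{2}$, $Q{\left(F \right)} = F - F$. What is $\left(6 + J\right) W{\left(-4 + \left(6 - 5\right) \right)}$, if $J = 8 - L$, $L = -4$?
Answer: $324$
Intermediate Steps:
$J = 12$ ($J = 8 - -4 = 8 + 4 = 12$)
$Q{\left(F \right)} = 0$
$W{\left(m \right)} = 2 m^{2}$ ($W{\left(m \right)} = \left(m^{2} + 0 m\right) + m^{2} = \left(m^{2} + 0\right) + m^{2} = m^{2} + m^{2} = 2 m^{2}$)
$\left(6 + J\right) W{\left(-4 + \left(6 - 5\right) \right)} = \left(6 + 12\right) 2 \left(-4 + \left(6 - 5\right)\right)^{2} = 18 \cdot 2 \left(-4 + 1\right)^{2} = 18 \cdot 2 \left(-3\right)^{2} = 18 \cdot 2 \cdot 9 = 18 \cdot 18 = 324$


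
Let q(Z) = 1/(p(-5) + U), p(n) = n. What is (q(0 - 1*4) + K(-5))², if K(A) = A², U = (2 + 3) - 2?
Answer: 2401/4 ≈ 600.25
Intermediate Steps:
U = 3 (U = 5 - 2 = 3)
q(Z) = -½ (q(Z) = 1/(-5 + 3) = 1/(-2) = -½)
(q(0 - 1*4) + K(-5))² = (-½ + (-5)²)² = (-½ + 25)² = (49/2)² = 2401/4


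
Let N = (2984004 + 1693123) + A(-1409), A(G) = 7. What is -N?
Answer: -4677134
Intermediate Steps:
N = 4677134 (N = (2984004 + 1693123) + 7 = 4677127 + 7 = 4677134)
-N = -1*4677134 = -4677134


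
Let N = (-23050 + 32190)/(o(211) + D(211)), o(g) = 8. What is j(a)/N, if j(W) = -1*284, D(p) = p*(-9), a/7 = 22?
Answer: 134261/2285 ≈ 58.758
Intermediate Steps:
a = 154 (a = 7*22 = 154)
D(p) = -9*p
j(W) = -284
N = -9140/1891 (N = (-23050 + 32190)/(8 - 9*211) = 9140/(8 - 1899) = 9140/(-1891) = 9140*(-1/1891) = -9140/1891 ≈ -4.8334)
j(a)/N = -284/(-9140/1891) = -284*(-1891/9140) = 134261/2285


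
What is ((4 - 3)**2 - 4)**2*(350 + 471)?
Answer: 7389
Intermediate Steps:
((4 - 3)**2 - 4)**2*(350 + 471) = (1**2 - 4)**2*821 = (1 - 4)**2*821 = (-3)**2*821 = 9*821 = 7389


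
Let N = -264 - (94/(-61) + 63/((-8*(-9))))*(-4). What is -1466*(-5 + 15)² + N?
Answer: -17917733/122 ≈ -1.4687e+5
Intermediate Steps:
N = -32533/122 (N = -264 - (94*(-1/61) + 63/72)*(-4) = -264 - (-94/61 + 63*(1/72))*(-4) = -264 - (-94/61 + 7/8)*(-4) = -264 - (-325)*(-4)/488 = -264 - 1*325/122 = -264 - 325/122 = -32533/122 ≈ -266.66)
-1466*(-5 + 15)² + N = -1466*(-5 + 15)² - 32533/122 = -1466*10² - 32533/122 = -1466*100 - 32533/122 = -146600 - 32533/122 = -17917733/122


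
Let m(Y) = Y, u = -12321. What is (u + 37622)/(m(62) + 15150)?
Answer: 25301/15212 ≈ 1.6632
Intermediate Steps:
(u + 37622)/(m(62) + 15150) = (-12321 + 37622)/(62 + 15150) = 25301/15212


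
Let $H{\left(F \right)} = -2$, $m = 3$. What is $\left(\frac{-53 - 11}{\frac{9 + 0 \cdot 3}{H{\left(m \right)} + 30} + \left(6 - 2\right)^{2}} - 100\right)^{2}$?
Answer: $\frac{2255490064}{208849} \approx 10800.0$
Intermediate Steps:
$\left(\frac{-53 - 11}{\frac{9 + 0 \cdot 3}{H{\left(m \right)} + 30} + \left(6 - 2\right)^{2}} - 100\right)^{2} = \left(\frac{-53 - 11}{\frac{9 + 0 \cdot 3}{-2 + 30} + \left(6 - 2\right)^{2}} - 100\right)^{2} = \left(- \frac{64}{\frac{9 + 0}{28} + 4^{2}} - 100\right)^{2} = \left(- \frac{64}{9 \cdot \frac{1}{28} + 16} - 100\right)^{2} = \left(- \frac{64}{\frac{9}{28} + 16} - 100\right)^{2} = \left(- \frac{64}{\frac{457}{28}} - 100\right)^{2} = \left(\left(-64\right) \frac{28}{457} - 100\right)^{2} = \left(- \frac{1792}{457} - 100\right)^{2} = \left(- \frac{47492}{457}\right)^{2} = \frac{2255490064}{208849}$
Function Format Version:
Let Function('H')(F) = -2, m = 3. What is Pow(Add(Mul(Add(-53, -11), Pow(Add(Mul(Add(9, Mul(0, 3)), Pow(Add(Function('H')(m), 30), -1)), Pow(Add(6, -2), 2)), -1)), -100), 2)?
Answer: Rational(2255490064, 208849) ≈ 10800.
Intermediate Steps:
Pow(Add(Mul(Add(-53, -11), Pow(Add(Mul(Add(9, Mul(0, 3)), Pow(Add(Function('H')(m), 30), -1)), Pow(Add(6, -2), 2)), -1)), -100), 2) = Pow(Add(Mul(Add(-53, -11), Pow(Add(Mul(Add(9, Mul(0, 3)), Pow(Add(-2, 30), -1)), Pow(Add(6, -2), 2)), -1)), -100), 2) = Pow(Add(Mul(-64, Pow(Add(Mul(Add(9, 0), Pow(28, -1)), Pow(4, 2)), -1)), -100), 2) = Pow(Add(Mul(-64, Pow(Add(Mul(9, Rational(1, 28)), 16), -1)), -100), 2) = Pow(Add(Mul(-64, Pow(Add(Rational(9, 28), 16), -1)), -100), 2) = Pow(Add(Mul(-64, Pow(Rational(457, 28), -1)), -100), 2) = Pow(Add(Mul(-64, Rational(28, 457)), -100), 2) = Pow(Add(Rational(-1792, 457), -100), 2) = Pow(Rational(-47492, 457), 2) = Rational(2255490064, 208849)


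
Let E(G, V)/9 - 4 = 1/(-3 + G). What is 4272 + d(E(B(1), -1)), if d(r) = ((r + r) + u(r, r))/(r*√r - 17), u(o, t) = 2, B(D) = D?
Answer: 211666552/49547 + 4914*√14/49547 ≈ 4272.4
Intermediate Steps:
E(G, V) = 36 + 9/(-3 + G)
d(r) = (2 + 2*r)/(-17 + r^(3/2)) (d(r) = ((r + r) + 2)/(r*√r - 17) = (2*r + 2)/(r^(3/2) - 17) = (2 + 2*r)/(-17 + r^(3/2)))
4272 + d(E(B(1), -1)) = 4272 + 2*(1 + 9*(-11 + 4*1)/(-3 + 1))/(-17 + (9*(-11 + 4*1)/(-3 + 1))^(3/2)) = 4272 + 2*(1 + 9*(-11 + 4)/(-2))/(-17 + (9*(-11 + 4)/(-2))^(3/2)) = 4272 + 2*(1 + 9*(-½)*(-7))/(-17 + (9*(-½)*(-7))^(3/2)) = 4272 + 2*(1 + 63/2)/(-17 + (63/2)^(3/2)) = 4272 + 2*(65/2)/(-17 + 189*√14/4) = 4272 + 65/(-17 + 189*√14/4)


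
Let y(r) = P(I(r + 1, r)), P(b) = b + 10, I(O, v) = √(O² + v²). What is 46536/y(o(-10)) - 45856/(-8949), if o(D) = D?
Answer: -462310256/80541 + 15512*√181/27 ≈ 1989.3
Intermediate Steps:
P(b) = 10 + b
y(r) = 10 + √(r² + (1 + r)²) (y(r) = 10 + √((r + 1)² + r²) = 10 + √((1 + r)² + r²) = 10 + √(r² + (1 + r)²))
46536/y(o(-10)) - 45856/(-8949) = 46536/(10 + √((-10)² + (1 - 10)²)) - 45856/(-8949) = 46536/(10 + √(100 + (-9)²)) - 45856*(-1/8949) = 46536/(10 + √(100 + 81)) + 45856/8949 = 46536/(10 + √181) + 45856/8949 = 45856/8949 + 46536/(10 + √181)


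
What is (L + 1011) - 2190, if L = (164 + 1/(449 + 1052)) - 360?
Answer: -2063874/1501 ≈ -1375.0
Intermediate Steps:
L = -294195/1501 (L = (164 + 1/1501) - 360 = 246165/1501 - 360 = -294195/1501 ≈ -196.00)
(L + 1011) - 2190 = (-294195/1501 + 1011) - 2190 = 1223316/1501 - 2190 = -2063874/1501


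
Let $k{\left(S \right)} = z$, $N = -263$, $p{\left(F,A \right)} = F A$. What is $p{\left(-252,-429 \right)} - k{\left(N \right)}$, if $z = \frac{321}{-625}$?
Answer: $\frac{67567821}{625} \approx 1.0811 \cdot 10^{5}$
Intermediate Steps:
$p{\left(F,A \right)} = A F$
$z = - \frac{321}{625}$ ($z = 321 \left(- \frac{1}{625}\right) = - \frac{321}{625} \approx -0.5136$)
$k{\left(S \right)} = - \frac{321}{625}$
$p{\left(-252,-429 \right)} - k{\left(N \right)} = \left(-429\right) \left(-252\right) - - \frac{321}{625} = 108108 + \frac{321}{625} = \frac{67567821}{625}$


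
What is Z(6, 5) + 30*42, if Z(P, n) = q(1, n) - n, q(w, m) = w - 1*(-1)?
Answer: 1257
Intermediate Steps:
q(w, m) = 1 + w (q(w, m) = w + 1 = 1 + w)
Z(P, n) = 2 - n (Z(P, n) = (1 + 1) - n = 2 - n)
Z(6, 5) + 30*42 = (2 - 1*5) + 30*42 = (2 - 5) + 1260 = -3 + 1260 = 1257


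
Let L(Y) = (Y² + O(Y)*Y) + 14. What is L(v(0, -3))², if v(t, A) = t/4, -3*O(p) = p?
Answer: 196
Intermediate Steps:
O(p) = -p/3
v(t, A) = t/4 (v(t, A) = t*(¼) = t/4)
L(Y) = 14 + 2*Y²/3 (L(Y) = (Y² + (-Y/3)*Y) + 14 = (Y² - Y²/3) + 14 = 2*Y²/3 + 14 = 14 + 2*Y²/3)
L(v(0, -3))² = (14 + 2*((¼)*0)²/3)² = (14 + (⅔)*0²)² = (14 + (⅔)*0)² = (14 + 0)² = 14² = 196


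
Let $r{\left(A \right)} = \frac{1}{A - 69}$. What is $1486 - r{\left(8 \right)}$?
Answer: $\frac{90647}{61} \approx 1486.0$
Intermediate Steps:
$r{\left(A \right)} = \frac{1}{-69 + A}$
$1486 - r{\left(8 \right)} = 1486 - \frac{1}{-69 + 8} = 1486 - \frac{1}{-61} = 1486 - - \frac{1}{61} = 1486 + \frac{1}{61} = \frac{90647}{61}$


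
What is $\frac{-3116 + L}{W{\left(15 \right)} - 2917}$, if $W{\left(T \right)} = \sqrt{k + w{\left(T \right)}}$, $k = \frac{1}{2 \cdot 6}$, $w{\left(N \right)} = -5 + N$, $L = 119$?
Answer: $\frac{104906988}{102106547} + \frac{65934 \sqrt{3}}{102106547} \approx 1.0285$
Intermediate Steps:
$k = \frac{1}{12} \approx 0.083333$
$W{\left(T \right)} = \sqrt{- \frac{59}{12} + T}$ ($W{\left(T \right)} = \sqrt{\frac{1}{12} + \left(-5 + T\right)} = \sqrt{- \frac{59}{12} + T}$)
$\frac{-3116 + L}{W{\left(15 \right)} - 2917} = \frac{-3116 + 119}{\frac{\sqrt{-177 + 36 \cdot 15}}{6} - 2917} = - \frac{2997}{\frac{\sqrt{-177 + 540}}{6} - 2917} = - \frac{2997}{\frac{\sqrt{363}}{6} - 2917} = - \frac{2997}{\frac{11 \sqrt{3}}{6} - 2917} = - \frac{2997}{-2917 + \frac{11 \sqrt{3}}{6}}$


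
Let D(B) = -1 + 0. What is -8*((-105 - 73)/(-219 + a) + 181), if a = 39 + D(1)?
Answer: -263512/181 ≈ -1455.9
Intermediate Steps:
D(B) = -1
a = 38 (a = 39 - 1 = 38)
-8*((-105 - 73)/(-219 + a) + 181) = -8*((-105 - 73)/(-219 + 38) + 181) = -8*(-178/(-181) + 181) = -8*(-178*(-1/181) + 181) = -8*(178/181 + 181) = -8*32939/181 = -263512/181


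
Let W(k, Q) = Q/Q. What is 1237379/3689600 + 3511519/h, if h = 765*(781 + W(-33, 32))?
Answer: 1369633774157/220722940800 ≈ 6.2052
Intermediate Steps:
W(k, Q) = 1
h = 598230 (h = 765*(781 + 1) = 765*782 = 598230)
1237379/3689600 + 3511519/h = 1237379/3689600 + 3511519/598230 = 1369633774157/220722940800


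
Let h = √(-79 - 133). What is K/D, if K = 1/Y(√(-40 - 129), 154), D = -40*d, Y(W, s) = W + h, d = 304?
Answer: -13*I/522880 + I*√53/261440 ≈ 2.9839e-6*I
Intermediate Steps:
h = 2*I*√53 (h = √(-212) = 2*I*√53 ≈ 14.56*I)
Y(W, s) = W + 2*I*√53
D = -12160 (D = -40*304 = -12160)
K = 1/(13*I + 2*I*√53) (K = 1/(√(-40 - 129) + 2*I*√53) = 1/(√(-169) + 2*I*√53) = 1/(13*I + 2*I*√53) ≈ -0.036284*I)
K/D = (13*I/43 - 2*I*√53/43)/(-12160) = (13*I/43 - 2*I*√53/43)*(-1/12160) = -13*I/522880 + I*√53/261440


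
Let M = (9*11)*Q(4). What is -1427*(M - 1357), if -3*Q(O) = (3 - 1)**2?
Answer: 2124803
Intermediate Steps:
Q(O) = -4/3 (Q(O) = -(3 - 1)**2/3 = -1/3*2**2 = -1/3*4 = -4/3)
M = -132 (M = (9*11)*(-4/3) = 99*(-4/3) = -132)
-1427*(M - 1357) = -1427*(-132 - 1357) = -1427*(-1489) = 2124803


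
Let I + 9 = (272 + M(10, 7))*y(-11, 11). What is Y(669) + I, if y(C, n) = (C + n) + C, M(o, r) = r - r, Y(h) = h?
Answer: -2332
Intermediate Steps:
M(o, r) = 0
y(C, n) = n + 2*C
I = -3001 (I = -9 + (272 + 0)*(11 + 2*(-11)) = -9 + 272*(11 - 22) = -9 + 272*(-11) = -9 - 2992 = -3001)
Y(669) + I = 669 - 3001 = -2332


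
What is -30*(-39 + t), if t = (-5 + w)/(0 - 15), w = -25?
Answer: 1110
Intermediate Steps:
t = 2 (t = (-5 - 25)/(0 - 15) = -30/(-15) = -30*(-1/15) = 2)
-30*(-39 + t) = -30*(-39 + 2) = -30*(-37) = 1110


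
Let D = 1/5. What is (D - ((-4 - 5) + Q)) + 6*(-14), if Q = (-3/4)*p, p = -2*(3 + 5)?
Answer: -434/5 ≈ -86.800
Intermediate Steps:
p = -16 (p = -2*8 = -16)
D = ⅕ ≈ 0.20000
Q = 12 (Q = -3/4*(-16) = -3*¼*(-16) = -¾*(-16) = 12)
(D - ((-4 - 5) + Q)) + 6*(-14) = (⅕ - ((-4 - 5) + 12)) + 6*(-14) = (⅕ - (-9 + 12)) - 84 = (⅕ - 1*3) - 84 = (⅕ - 3) - 84 = -14/5 - 84 = -434/5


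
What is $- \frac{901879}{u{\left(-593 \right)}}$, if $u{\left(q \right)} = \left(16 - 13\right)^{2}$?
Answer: $- \frac{901879}{9} \approx -1.0021 \cdot 10^{5}$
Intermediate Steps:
$u{\left(q \right)} = 9$ ($u{\left(q \right)} = 3^{2} = 9$)
$- \frac{901879}{u{\left(-593 \right)}} = - \frac{901879}{9}$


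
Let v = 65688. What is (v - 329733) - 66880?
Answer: -330925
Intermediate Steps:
(v - 329733) - 66880 = (65688 - 329733) - 66880 = -264045 - 66880 = -330925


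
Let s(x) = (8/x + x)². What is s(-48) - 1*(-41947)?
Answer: 1593613/36 ≈ 44267.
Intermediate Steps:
s(x) = (x + 8/x)²
s(-48) - 1*(-41947) = (8 + (-48)²)²/(-48)² - 1*(-41947) = (8 + 2304)²/2304 + 41947 = (1/2304)*2312² + 41947 = (1/2304)*5345344 + 41947 = 83521/36 + 41947 = 1593613/36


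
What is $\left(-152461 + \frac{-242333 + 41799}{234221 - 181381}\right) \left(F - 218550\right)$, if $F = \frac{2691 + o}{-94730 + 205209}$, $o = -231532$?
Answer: $\frac{97260623485431105117}{2918855180} \approx 3.3321 \cdot 10^{10}$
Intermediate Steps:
$F = - \frac{228841}{110479}$ ($F = \frac{2691 - 231532}{-94730 + 205209} = - \frac{228841}{110479} \approx -2.0714$)
$\left(-152461 + \frac{-242333 + 41799}{234221 - 181381}\right) \left(F - 218550\right) = \left(-152461 + \frac{-242333 + 41799}{234221 - 181381}\right) \left(- \frac{228841}{110479} - 218550\right) = \left(-152461 - \frac{200534}{52840}\right) \left(- \frac{24145414291}{110479}\right) = \left(-152461 - \frac{100267}{26420}\right) \left(- \frac{24145414291}{110479}\right) = \left(- \frac{4028119887}{26420}\right) \left(- \frac{24145414291}{110479}\right) = \frac{97260623485431105117}{2918855180}$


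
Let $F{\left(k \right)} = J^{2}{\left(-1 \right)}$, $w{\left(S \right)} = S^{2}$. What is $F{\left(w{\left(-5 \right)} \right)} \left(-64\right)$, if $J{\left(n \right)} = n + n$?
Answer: $-256$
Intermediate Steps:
$J{\left(n \right)} = 2 n$
$F{\left(k \right)} = 4$ ($F{\left(k \right)} = \left(2 \left(-1\right)\right)^{2} = \left(-2\right)^{2} = 4$)
$F{\left(w{\left(-5 \right)} \right)} \left(-64\right) = 4 \left(-64\right) = -256$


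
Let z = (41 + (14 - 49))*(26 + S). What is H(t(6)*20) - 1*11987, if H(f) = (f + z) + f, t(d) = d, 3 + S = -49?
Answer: -11903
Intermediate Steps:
S = -52 (S = -3 - 49 = -52)
z = -156 (z = (41 + (14 - 49))*(26 - 52) = (41 - 35)*(-26) = 6*(-26) = -156)
H(f) = -156 + 2*f (H(f) = (f - 156) + f = (-156 + f) + f = -156 + 2*f)
H(t(6)*20) - 1*11987 = (-156 + 2*(6*20)) - 1*11987 = (-156 + 2*120) - 11987 = (-156 + 240) - 11987 = 84 - 11987 = -11903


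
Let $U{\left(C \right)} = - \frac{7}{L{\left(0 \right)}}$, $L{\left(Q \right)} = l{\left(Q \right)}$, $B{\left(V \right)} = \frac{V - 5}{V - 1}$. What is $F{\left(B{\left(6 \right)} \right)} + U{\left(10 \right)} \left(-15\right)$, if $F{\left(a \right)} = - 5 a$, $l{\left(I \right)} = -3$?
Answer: $-36$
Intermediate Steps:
$B{\left(V \right)} = \frac{-5 + V}{-1 + V}$
$L{\left(Q \right)} = -3$
$U{\left(C \right)} = \frac{7}{3}$ ($U{\left(C \right)} = - \frac{7}{-3} = \left(-7\right) \left(- \frac{1}{3}\right) = \frac{7}{3}$)
$F{\left(B{\left(6 \right)} \right)} + U{\left(10 \right)} \left(-15\right) = - 5 \frac{-5 + 6}{-1 + 6} + \frac{7}{3} \left(-15\right) = - 5 \cdot \frac{1}{5} \cdot 1 - 35 = \left(-5\right) \frac{1}{5} - 35 = -1 - 35 = -36$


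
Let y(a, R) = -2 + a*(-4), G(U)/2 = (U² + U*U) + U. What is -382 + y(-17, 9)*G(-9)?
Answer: 19814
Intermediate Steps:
G(U) = 2*U + 4*U² (G(U) = 2*((U² + U*U) + U) = 2*((U² + U²) + U) = 2*(2*U² + U) = 2*(U + 2*U²) = 2*U + 4*U²)
y(a, R) = -2 - 4*a
-382 + y(-17, 9)*G(-9) = -382 + (-2 - 4*(-17))*(2*(-9)*(1 + 2*(-9))) = -382 + (-2 + 68)*(2*(-9)*(1 - 18)) = -382 + 66*(2*(-9)*(-17)) = -382 + 66*306 = -382 + 20196 = 19814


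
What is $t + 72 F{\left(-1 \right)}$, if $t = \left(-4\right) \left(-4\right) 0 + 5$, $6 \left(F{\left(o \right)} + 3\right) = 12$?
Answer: $-67$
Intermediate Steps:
$F{\left(o \right)} = -1$ ($F{\left(o \right)} = -3 + \frac{1}{6} \cdot 12 = -3 + 2 = -1$)
$t = 5$ ($t = 16 \cdot 0 + 5 = 0 + 5 = 5$)
$t + 72 F{\left(-1 \right)} = 5 + 72 \left(-1\right) = 5 - 72 = -67$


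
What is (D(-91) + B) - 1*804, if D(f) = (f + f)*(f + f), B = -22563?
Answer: 9757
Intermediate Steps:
D(f) = 4*f² (D(f) = (2*f)*(2*f) = 4*f²)
(D(-91) + B) - 1*804 = (4*(-91)² - 22563) - 1*804 = (4*8281 - 22563) - 804 = (33124 - 22563) - 804 = 10561 - 804 = 9757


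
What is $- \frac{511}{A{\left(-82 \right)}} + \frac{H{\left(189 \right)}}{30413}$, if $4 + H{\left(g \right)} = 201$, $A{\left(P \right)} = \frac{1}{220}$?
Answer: $- \frac{3419029263}{30413} \approx -1.1242 \cdot 10^{5}$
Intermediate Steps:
$A{\left(P \right)} = \frac{1}{220}$
$H{\left(g \right)} = 197$ ($H{\left(g \right)} = -4 + 201 = 197$)
$- \frac{511}{A{\left(-82 \right)}} + \frac{H{\left(189 \right)}}{30413} = - 511 \frac{1}{\frac{1}{220}} + \frac{197}{30413} = \left(-511\right) 220 + 197 \cdot \frac{1}{30413} = -112420 + \frac{197}{30413} = - \frac{3419029263}{30413}$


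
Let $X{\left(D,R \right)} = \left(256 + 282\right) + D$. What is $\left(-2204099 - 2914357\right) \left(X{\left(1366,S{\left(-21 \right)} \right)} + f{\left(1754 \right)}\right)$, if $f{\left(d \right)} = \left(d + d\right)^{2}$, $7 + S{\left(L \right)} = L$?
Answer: $-62997792657408$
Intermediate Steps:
$S{\left(L \right)} = -7 + L$
$X{\left(D,R \right)} = 538 + D$
$f{\left(d \right)} = 4 d^{2}$ ($f{\left(d \right)} = \left(2 d\right)^{2} = 4 d^{2}$)
$\left(-2204099 - 2914357\right) \left(X{\left(1366,S{\left(-21 \right)} \right)} + f{\left(1754 \right)}\right) = \left(-2204099 - 2914357\right) \left(\left(538 + 1366\right) + 4 \cdot 1754^{2}\right) = - 5118456 \left(1904 + 4 \cdot 3076516\right) = - 5118456 \left(1904 + 12306064\right) = \left(-5118456\right) 12307968 = -62997792657408$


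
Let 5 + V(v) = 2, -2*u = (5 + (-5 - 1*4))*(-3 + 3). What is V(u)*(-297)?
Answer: 891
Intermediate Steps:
u = 0 (u = -(5 + (-5 - 1*4))*(-3 + 3)/2 = -(5 + (-5 - 4))*0/2 = -(5 - 9)*0/2 = -(-2)*0 = -½*0 = 0)
V(v) = -3 (V(v) = -5 + 2 = -3)
V(u)*(-297) = -3*(-297) = 891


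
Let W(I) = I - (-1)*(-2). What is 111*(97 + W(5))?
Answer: 11100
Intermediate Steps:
W(I) = -2 + I (W(I) = I - 1*2 = I - 2 = -2 + I)
111*(97 + W(5)) = 111*(97 + (-2 + 5)) = 111*(97 + 3) = 111*100 = 11100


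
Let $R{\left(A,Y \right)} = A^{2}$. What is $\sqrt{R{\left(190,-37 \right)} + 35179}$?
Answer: $\sqrt{71279} \approx 266.98$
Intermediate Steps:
$\sqrt{R{\left(190,-37 \right)} + 35179} = \sqrt{190^{2} + 35179} = \sqrt{36100 + 35179} = \sqrt{71279}$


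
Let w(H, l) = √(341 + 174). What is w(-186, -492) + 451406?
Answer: 451406 + √515 ≈ 4.5143e+5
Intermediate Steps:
w(H, l) = √515
w(-186, -492) + 451406 = √515 + 451406 = 451406 + √515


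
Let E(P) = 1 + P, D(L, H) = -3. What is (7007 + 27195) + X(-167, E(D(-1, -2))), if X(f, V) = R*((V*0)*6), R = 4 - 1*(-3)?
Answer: 34202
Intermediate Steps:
R = 7 (R = 4 + 3 = 7)
X(f, V) = 0 (X(f, V) = 7*((V*0)*6) = 7*(0*6) = 7*0 = 0)
(7007 + 27195) + X(-167, E(D(-1, -2))) = (7007 + 27195) + 0 = 34202 + 0 = 34202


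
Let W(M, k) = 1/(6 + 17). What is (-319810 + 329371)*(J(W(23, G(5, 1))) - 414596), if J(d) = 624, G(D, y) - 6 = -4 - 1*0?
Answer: -3957986292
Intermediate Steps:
G(D, y) = 2 (G(D, y) = 6 + (-4 - 1*0) = 6 + (-4 + 0) = 6 - 4 = 2)
W(M, k) = 1/23
(-319810 + 329371)*(J(W(23, G(5, 1))) - 414596) = (-319810 + 329371)*(624 - 414596) = 9561*(-413972) = -3957986292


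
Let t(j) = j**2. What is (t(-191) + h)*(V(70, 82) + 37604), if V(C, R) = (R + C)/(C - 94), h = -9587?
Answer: 3033454942/3 ≈ 1.0112e+9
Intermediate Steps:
V(C, R) = (C + R)/(-94 + C)
(t(-191) + h)*(V(70, 82) + 37604) = ((-191)**2 - 9587)*((70 + 82)/(-94 + 70) + 37604) = (36481 - 9587)*(152/(-24) + 37604) = 26894*(-1/24*152 + 37604) = 26894*(-19/3 + 37604) = 26894*(112793/3) = 3033454942/3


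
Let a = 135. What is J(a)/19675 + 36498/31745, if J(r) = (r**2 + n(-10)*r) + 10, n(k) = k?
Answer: 7166357/3569045 ≈ 2.0079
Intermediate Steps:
J(r) = 10 + r**2 - 10*r (J(r) = (r**2 - 10*r) + 10 = 10 + r**2 - 10*r)
J(a)/19675 + 36498/31745 = (10 + 135**2 - 10*135)/19675 + 36498/31745 = (10 + 18225 - 1350)*(1/19675) + 36498*(1/31745) = 16885*(1/19675) + 5214/4535 = 3377/3935 + 5214/4535 = 7166357/3569045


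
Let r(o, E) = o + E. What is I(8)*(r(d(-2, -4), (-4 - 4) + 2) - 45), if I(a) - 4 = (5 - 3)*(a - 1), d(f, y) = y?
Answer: -990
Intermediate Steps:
I(a) = 2 + 2*a (I(a) = 4 + (5 - 3)*(a - 1) = 4 + 2*(-1 + a) = 4 + (-2 + 2*a) = 2 + 2*a)
r(o, E) = E + o
I(8)*(r(d(-2, -4), (-4 - 4) + 2) - 45) = (2 + 2*8)*((((-4 - 4) + 2) - 4) - 45) = (2 + 16)*(((-8 + 2) - 4) - 45) = 18*((-6 - 4) - 45) = 18*(-10 - 45) = 18*(-55) = -990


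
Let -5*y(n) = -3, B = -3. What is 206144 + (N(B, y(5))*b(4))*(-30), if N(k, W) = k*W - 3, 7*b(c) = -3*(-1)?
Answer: 1443440/7 ≈ 2.0621e+5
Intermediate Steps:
b(c) = 3/7 (b(c) = (-3*(-1))/7 = (⅐)*3 = 3/7)
y(n) = ⅗ (y(n) = -⅕*(-3) = ⅗)
N(k, W) = -3 + W*k (N(k, W) = W*k - 3 = -3 + W*k)
206144 + (N(B, y(5))*b(4))*(-30) = 206144 + ((-3 + (⅗)*(-3))*(3/7))*(-30) = 206144 + ((-3 - 9/5)*(3/7))*(-30) = 206144 - 24/5*3/7*(-30) = 206144 - 72/35*(-30) = 206144 + 432/7 = 1443440/7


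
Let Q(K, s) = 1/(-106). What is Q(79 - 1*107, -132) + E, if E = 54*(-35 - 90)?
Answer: -715501/106 ≈ -6750.0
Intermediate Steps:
Q(K, s) = -1/106
E = -6750 (E = 54*(-125) = -6750)
Q(79 - 1*107, -132) + E = -1/106 - 6750 = -715501/106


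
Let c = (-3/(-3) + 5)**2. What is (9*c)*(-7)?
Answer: -2268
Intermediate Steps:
c = 36 (c = (-3*(-1/3) + 5)**2 = (1 + 5)**2 = 6**2 = 36)
(9*c)*(-7) = (9*36)*(-7) = 324*(-7) = -2268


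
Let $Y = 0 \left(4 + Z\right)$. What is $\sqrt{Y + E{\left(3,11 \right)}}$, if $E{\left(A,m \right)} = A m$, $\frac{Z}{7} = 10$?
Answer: $\sqrt{33} \approx 5.7446$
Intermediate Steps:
$Z = 70$ ($Z = 7 \cdot 10 = 70$)
$Y = 0$ ($Y = 0 \left(4 + 70\right) = 0 \cdot 74 = 0$)
$\sqrt{Y + E{\left(3,11 \right)}} = \sqrt{0 + 3 \cdot 11} = \sqrt{0 + 33} = \sqrt{33}$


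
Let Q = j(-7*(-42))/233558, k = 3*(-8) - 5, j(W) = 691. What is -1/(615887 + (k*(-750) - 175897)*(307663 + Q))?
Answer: 338/16029553004159 ≈ 2.1086e-11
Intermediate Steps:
k = -29 (k = -24 - 5 = -29)
Q = 1/338 (Q = 691/233558 = 691*(1/233558) = 1/338 ≈ 0.0029586)
-1/(615887 + (k*(-750) - 175897)*(307663 + Q)) = -1/(615887 + (-29*(-750) - 175897)*(307663 + 1/338)) = -1/(615887 + (21750 - 175897)*(103990095/338)) = -1/(615887 - 154147*103990095/338) = -1/(615887 - 16029761173965/338) = -1/(-16029553004159/338) = -1*(-338/16029553004159) = 338/16029553004159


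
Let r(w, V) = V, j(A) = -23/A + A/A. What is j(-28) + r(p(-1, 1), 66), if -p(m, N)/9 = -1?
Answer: 1899/28 ≈ 67.821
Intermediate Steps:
p(m, N) = 9 (p(m, N) = -9*(-1) = 9)
j(A) = 1 - 23/A (j(A) = -23/A + 1 = 1 - 23/A)
j(-28) + r(p(-1, 1), 66) = (-23 - 28)/(-28) + 66 = -1/28*(-51) + 66 = 51/28 + 66 = 1899/28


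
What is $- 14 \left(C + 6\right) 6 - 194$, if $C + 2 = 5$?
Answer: $-950$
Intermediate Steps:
$C = 3$ ($C = -2 + 5 = 3$)
$- 14 \left(C + 6\right) 6 - 194 = - 14 \left(3 + 6\right) 6 - 194 = - 14 \cdot 9 \cdot 6 - 194 = \left(-14\right) 54 - 194 = -756 - 194 = -950$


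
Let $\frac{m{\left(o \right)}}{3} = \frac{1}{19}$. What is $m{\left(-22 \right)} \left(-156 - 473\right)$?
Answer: $- \frac{1887}{19} \approx -99.316$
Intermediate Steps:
$m{\left(o \right)} = \frac{3}{19}$
$m{\left(-22 \right)} \left(-156 - 473\right) = \frac{3 \left(-156 - 473\right)}{19} = \frac{3}{19} \left(-629\right) = - \frac{1887}{19}$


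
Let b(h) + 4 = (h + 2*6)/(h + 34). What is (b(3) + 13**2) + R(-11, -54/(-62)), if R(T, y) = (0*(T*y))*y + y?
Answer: 190719/1147 ≈ 166.28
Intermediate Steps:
R(T, y) = y (R(T, y) = 0*y + y = 0 + y = y)
b(h) = -4 + (12 + h)/(34 + h) (b(h) = -4 + (h + 2*6)/(h + 34) = -4 + (h + 12)/(34 + h) = -4 + (12 + h)/(34 + h))
(b(3) + 13**2) + R(-11, -54/(-62)) = ((-124 - 3*3)/(34 + 3) + 13**2) - 54/(-62) = ((-124 - 9)/37 + 169) - 54*(-1/62) = ((1/37)*(-133) + 169) + 27/31 = (-133/37 + 169) + 27/31 = 6120/37 + 27/31 = 190719/1147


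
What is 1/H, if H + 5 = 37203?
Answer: 1/37198 ≈ 2.6883e-5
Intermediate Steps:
H = 37198 (H = -5 + 37203 = 37198)
1/H = 1/37198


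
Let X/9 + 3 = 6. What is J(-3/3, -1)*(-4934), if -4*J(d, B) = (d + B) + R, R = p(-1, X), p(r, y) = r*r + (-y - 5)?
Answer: -81411/2 ≈ -40706.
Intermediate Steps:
X = 27 (X = -27 + 9*6 = -27 + 54 = 27)
p(r, y) = -5 + r² - y (p(r, y) = r² + (-5 - y) = -5 + r² - y)
R = -31 (R = -5 + (-1)² - 1*27 = -5 + 1 - 27 = -31)
J(d, B) = 31/4 - B/4 - d/4 (J(d, B) = -((d + B) - 31)/4 = -((B + d) - 31)/4 = -(-31 + B + d)/4 = 31/4 - B/4 - d/4)
J(-3/3, -1)*(-4934) = (31/4 - ¼*(-1) - (-3)/(4*3))*(-4934) = (31/4 + ¼ - (-3)/(4*3))*(-4934) = (31/4 + ¼ - ¼*(-1))*(-4934) = (31/4 + ¼ + ¼)*(-4934) = (33/4)*(-4934) = -81411/2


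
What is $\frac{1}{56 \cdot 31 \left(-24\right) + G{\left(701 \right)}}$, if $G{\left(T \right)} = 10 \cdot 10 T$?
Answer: $\frac{1}{28436} \approx 3.5167 \cdot 10^{-5}$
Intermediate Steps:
$G{\left(T \right)} = 100 T$
$\frac{1}{56 \cdot 31 \left(-24\right) + G{\left(701 \right)}} = \frac{1}{56 \cdot 31 \left(-24\right) + 100 \cdot 701} = \frac{1}{1736 \left(-24\right) + 70100} = \frac{1}{-41664 + 70100} = \frac{1}{28436}$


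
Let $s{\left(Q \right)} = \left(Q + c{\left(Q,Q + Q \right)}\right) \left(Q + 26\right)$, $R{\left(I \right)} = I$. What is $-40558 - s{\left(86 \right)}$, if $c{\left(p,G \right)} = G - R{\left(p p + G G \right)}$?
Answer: $4072306$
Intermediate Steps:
$c{\left(p,G \right)} = G - G^{2} - p^{2}$ ($c{\left(p,G \right)} = G - \left(p p + G G\right) = G - \left(p^{2} + G^{2}\right) = G - \left(G^{2} + p^{2}\right) = G - G^{2} - p^{2}$)
$s{\left(Q \right)} = \left(26 + Q\right) \left(- 5 Q^{2} + 3 Q\right)$ ($s{\left(Q \right)} = \left(Q - \left(Q^{2} + \left(Q + Q\right)^{2} - 2 Q\right)\right) \left(Q + 26\right) = \left(Q - \left(Q^{2} + \left(2 Q\right)^{2} - 2 Q\right)\right) \left(26 + Q\right) = \left(Q - \left(- 2 Q + 5 Q^{2}\right)\right) \left(26 + Q\right) = \left(- 5 Q^{2} + 3 Q\right) \left(26 + Q\right) = \left(26 + Q\right) \left(- 5 Q^{2} + 3 Q\right)$)
$-40558 - s{\left(86 \right)} = -40558 - 86 \left(78 - 10922 - 5 \cdot 86^{2}\right) = -40558 - 86 \left(78 - 10922 - 36980\right) = -40558 - 86 \left(-47824\right) = -40558 - -4112864 = -40558 + 4112864 = 4072306$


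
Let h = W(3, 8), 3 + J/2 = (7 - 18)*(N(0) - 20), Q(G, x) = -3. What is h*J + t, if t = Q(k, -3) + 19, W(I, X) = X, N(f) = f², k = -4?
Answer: 3488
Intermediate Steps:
t = 16 (t = -3 + 19 = 16)
J = 434 (J = -6 + 2*((7 - 18)*(0² - 20)) = -6 + 2*(-11*(0 - 20)) = -6 + 2*(-11*(-20)) = -6 + 2*220 = -6 + 440 = 434)
h = 8
h*J + t = 8*434 + 16 = 3472 + 16 = 3488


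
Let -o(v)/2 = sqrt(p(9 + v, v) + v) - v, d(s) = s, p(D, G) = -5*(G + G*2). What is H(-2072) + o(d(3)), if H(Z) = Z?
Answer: -2066 - 2*I*sqrt(42) ≈ -2066.0 - 12.961*I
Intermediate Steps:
p(D, G) = -15*G (p(D, G) = -5*(G + 2*G) = -15*G)
o(v) = 2*v - 2*sqrt(14)*sqrt(-v) (o(v) = -2*(sqrt(-15*v + v) - v) = -2*(sqrt(-14*v) - v) = -2*(sqrt(14)*sqrt(-v) - v) = -2*(-v + sqrt(14)*sqrt(-v)) = 2*v - 2*sqrt(14)*sqrt(-v))
H(-2072) + o(d(3)) = -2072 + (2*3 - 2*sqrt(14)*sqrt(-1*3)) = -2072 + (6 - 2*sqrt(14)*sqrt(-3)) = -2072 + (6 - 2*sqrt(14)*I*sqrt(3)) = -2072 + (6 - 2*I*sqrt(42)) = -2066 - 2*I*sqrt(42)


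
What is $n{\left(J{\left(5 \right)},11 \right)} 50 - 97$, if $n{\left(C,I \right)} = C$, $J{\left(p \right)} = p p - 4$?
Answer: $953$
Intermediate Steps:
$J{\left(p \right)} = -4 + p^{2}$ ($J{\left(p \right)} = p^{2} - 4 = -4 + p^{2}$)
$n{\left(J{\left(5 \right)},11 \right)} 50 - 97 = \left(-4 + 5^{2}\right) 50 - 97 = \left(-4 + 25\right) 50 - 97 = 21 \cdot 50 - 97 = 1050 - 97 = 953$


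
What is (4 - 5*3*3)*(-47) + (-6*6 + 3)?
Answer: 1894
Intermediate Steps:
(4 - 5*3*3)*(-47) + (-6*6 + 3) = (4 - 15*3)*(-47) + (-36 + 3) = (4 - 45)*(-47) - 33 = -41*(-47) - 33 = 1927 - 33 = 1894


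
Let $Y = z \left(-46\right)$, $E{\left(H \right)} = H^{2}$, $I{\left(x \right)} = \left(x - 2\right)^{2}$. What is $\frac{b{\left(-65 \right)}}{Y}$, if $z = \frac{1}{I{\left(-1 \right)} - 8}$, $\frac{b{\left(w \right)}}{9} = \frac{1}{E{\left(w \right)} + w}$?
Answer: $- \frac{9}{191360} \approx -4.7032 \cdot 10^{-5}$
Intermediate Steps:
$I{\left(x \right)} = \left(-2 + x\right)^{2}$
$b{\left(w \right)} = \frac{9}{w + w^{2}}$ ($b{\left(w \right)} = \frac{9}{w^{2} + w} = \frac{9}{w + w^{2}}$)
$z = 1$ ($z = \frac{1}{\left(-2 - 1\right)^{2} - 8} = \frac{1}{\left(-3\right)^{2} - 8} = \frac{1}{9 - 8} = 1^{-1} = 1$)
$Y = -46$ ($Y = 1 \left(-46\right) = -46$)
$\frac{b{\left(-65 \right)}}{Y} = \frac{9 \frac{1}{-65} \frac{1}{1 - 65}}{-46} = 9 \left(- \frac{1}{65}\right) \frac{1}{-64} \left(- \frac{1}{46}\right) = 9 \left(- \frac{1}{65}\right) \left(- \frac{1}{64}\right) \left(- \frac{1}{46}\right) = \frac{9}{4160} \left(- \frac{1}{46}\right) = - \frac{9}{191360}$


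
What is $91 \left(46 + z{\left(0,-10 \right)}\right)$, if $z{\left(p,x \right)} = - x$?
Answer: $5096$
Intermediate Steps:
$91 \left(46 + z{\left(0,-10 \right)}\right) = 91 \left(46 - -10\right) = 91 \left(46 + 10\right) = 91 \cdot 56 = 5096$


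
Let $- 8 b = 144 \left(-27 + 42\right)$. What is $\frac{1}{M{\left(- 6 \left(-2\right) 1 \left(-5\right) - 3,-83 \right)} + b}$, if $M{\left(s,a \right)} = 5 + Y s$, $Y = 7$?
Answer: $- \frac{1}{706} \approx -0.0014164$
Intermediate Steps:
$M{\left(s,a \right)} = 5 + 7 s$
$b = -270$ ($b = - \frac{144 \left(-27 + 42\right)}{8} = - \frac{144 \cdot 15}{8} = \left(- \frac{1}{8}\right) 2160 = -270$)
$\frac{1}{M{\left(- 6 \left(-2\right) 1 \left(-5\right) - 3,-83 \right)} + b} = \frac{1}{\left(5 + 7 \left(- 6 \left(-2\right) 1 \left(-5\right) - 3\right)\right) - 270} = \frac{1}{\left(5 + 7 \left(- 6 \left(\left(-2\right) \left(-5\right)\right) - 3\right)\right) - 270} = \frac{1}{\left(5 + 7 \left(\left(-6\right) 10 - 3\right)\right) - 270} = \frac{1}{\left(5 + 7 \left(-60 - 3\right)\right) - 270} = \frac{1}{\left(5 + 7 \left(-63\right)\right) - 270} = \frac{1}{\left(5 - 441\right) - 270} = \frac{1}{-436 - 270} = \frac{1}{-706} = - \frac{1}{706}$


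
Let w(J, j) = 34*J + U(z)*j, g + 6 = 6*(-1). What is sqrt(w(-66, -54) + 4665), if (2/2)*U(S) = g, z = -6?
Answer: 3*sqrt(341) ≈ 55.399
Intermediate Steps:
g = -12 (g = -6 + 6*(-1) = -6 - 6 = -12)
U(S) = -12
w(J, j) = -12*j + 34*J (w(J, j) = 34*J - 12*j = -12*j + 34*J)
sqrt(w(-66, -54) + 4665) = sqrt((-12*(-54) + 34*(-66)) + 4665) = sqrt((648 - 2244) + 4665) = sqrt(-1596 + 4665) = sqrt(3069) = 3*sqrt(341)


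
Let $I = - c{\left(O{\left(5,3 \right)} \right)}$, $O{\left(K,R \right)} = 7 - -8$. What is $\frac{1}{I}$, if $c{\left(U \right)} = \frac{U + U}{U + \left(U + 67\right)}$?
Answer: $- \frac{97}{30} \approx -3.2333$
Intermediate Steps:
$O{\left(K,R \right)} = 15$ ($O{\left(K,R \right)} = 7 + 8 = 15$)
$c{\left(U \right)} = \frac{2 U}{67 + 2 U}$ ($c{\left(U \right)} = \frac{2 U}{U + \left(67 + U\right)} = \frac{2 U}{67 + 2 U}$)
$I = - \frac{30}{97}$ ($I = - \frac{2 \cdot 15}{67 + 2 \cdot 15} = - \frac{2 \cdot 15}{67 + 30} = - \frac{2 \cdot 15}{97} = \left(-1\right) \frac{30}{97} = - \frac{30}{97} \approx -0.30928$)
$\frac{1}{I} = \frac{1}{- \frac{30}{97}} = - \frac{97}{30}$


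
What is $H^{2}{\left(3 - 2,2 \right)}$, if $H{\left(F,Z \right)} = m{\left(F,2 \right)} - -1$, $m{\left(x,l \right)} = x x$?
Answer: $4$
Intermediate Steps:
$m{\left(x,l \right)} = x^{2}$
$H{\left(F,Z \right)} = 1 + F^{2}$ ($H{\left(F,Z \right)} = F^{2} - -1 = F^{2} + 1 = 1 + F^{2}$)
$H^{2}{\left(3 - 2,2 \right)} = \left(1 + \left(3 - 2\right)^{2}\right)^{2} = \left(1 + 1^{2}\right)^{2} = \left(1 + 1\right)^{2} = 2^{2} = 4$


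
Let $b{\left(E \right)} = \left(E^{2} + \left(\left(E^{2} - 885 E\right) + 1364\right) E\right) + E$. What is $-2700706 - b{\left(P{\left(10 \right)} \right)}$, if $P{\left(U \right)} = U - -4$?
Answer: $-2549296$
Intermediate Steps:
$P{\left(U \right)} = 4 + U$ ($P{\left(U \right)} = U + 4 = 4 + U$)
$b{\left(E \right)} = E + E^{2} + E \left(1364 + E^{2} - 885 E\right)$ ($b{\left(E \right)} = \left(E^{2} + \left(1364 + E^{2} - 885 E\right) E\right) + E = \left(E^{2} + E \left(1364 + E^{2} - 885 E\right)\right) + E = E + E^{2} + E \left(1364 + E^{2} - 885 E\right)$)
$-2700706 - b{\left(P{\left(10 \right)} \right)} = -2700706 - \left(4 + 10\right) \left(1365 + \left(4 + 10\right)^{2} - 884 \left(4 + 10\right)\right) = -2700706 - 14 \left(1365 + 14^{2} - 12376\right) = -2700706 - 14 \left(1365 + 196 - 12376\right) = -2700706 - 14 \left(-10815\right) = -2700706 - -151410 = -2700706 + 151410 = -2549296$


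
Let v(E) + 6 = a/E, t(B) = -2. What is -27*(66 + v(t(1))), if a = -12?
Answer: -1782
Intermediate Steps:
v(E) = -6 - 12/E
-27*(66 + v(t(1))) = -27*(66 + (-6 - 12/(-2))) = -27*(66 + (-6 - 12*(-1/2))) = -27*(66 + (-6 + 6)) = -27*(66 + 0) = -27*66 = -1782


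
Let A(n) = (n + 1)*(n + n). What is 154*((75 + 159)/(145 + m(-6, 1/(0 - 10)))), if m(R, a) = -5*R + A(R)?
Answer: 36036/235 ≈ 153.34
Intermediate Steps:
A(n) = 2*n*(1 + n) (A(n) = (1 + n)*(2*n) = 2*n*(1 + n))
m(R, a) = -5*R + 2*R*(1 + R)
154*((75 + 159)/(145 + m(-6, 1/(0 - 10)))) = 154*((75 + 159)/(145 - 6*(-3 + 2*(-6)))) = 154*(234/(145 - 6*(-3 - 12))) = 154*(234/(145 - 6*(-15))) = 154*(234/(145 + 90)) = 154*(234/235) = 36036/235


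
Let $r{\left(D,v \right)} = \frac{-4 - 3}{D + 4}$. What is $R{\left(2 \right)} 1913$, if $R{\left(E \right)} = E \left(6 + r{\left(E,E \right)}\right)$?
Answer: $\frac{55477}{3} \approx 18492.0$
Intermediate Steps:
$r{\left(D,v \right)} = - \frac{7}{4 + D}$
$R{\left(E \right)} = E \left(6 - \frac{7}{4 + E}\right)$
$R{\left(2 \right)} 1913 = \frac{2 \left(17 + 6 \cdot 2\right)}{4 + 2} \cdot 1913 = \frac{2 \left(17 + 12\right)}{6} \cdot 1913 = 2 \cdot \frac{1}{6} \cdot 29 \cdot 1913 = \frac{29}{3} \cdot 1913 = \frac{55477}{3}$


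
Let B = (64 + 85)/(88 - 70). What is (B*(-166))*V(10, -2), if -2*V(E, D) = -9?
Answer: -12367/2 ≈ -6183.5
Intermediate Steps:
V(E, D) = 9/2 (V(E, D) = -½*(-9) = 9/2)
B = 149/18 ≈ 8.2778
(B*(-166))*V(10, -2) = ((149/18)*(-166))*(9/2) = -12367/9*9/2 = -12367/2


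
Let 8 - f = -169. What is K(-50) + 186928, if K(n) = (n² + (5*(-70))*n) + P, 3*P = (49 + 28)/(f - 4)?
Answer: 107395709/519 ≈ 2.0693e+5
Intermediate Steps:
f = 177 (f = 8 - 1*(-169) = 8 + 169 = 177)
P = 77/519 (P = ((49 + 28)/(177 - 4))/3 = (77/173)/3 = (77*(1/173))/3 = (⅓)*(77/173) = 77/519 ≈ 0.14836)
K(n) = 77/519 + n² - 350*n (K(n) = (n² + (5*(-70))*n) + 77/519 = (n² - 350*n) + 77/519 = 77/519 + n² - 350*n)
K(-50) + 186928 = (77/519 + (-50)² - 350*(-50)) + 186928 = (77/519 + 2500 + 17500) + 186928 = 10380077/519 + 186928 = 107395709/519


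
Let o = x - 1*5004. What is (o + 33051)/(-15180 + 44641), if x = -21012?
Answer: 7035/29461 ≈ 0.23879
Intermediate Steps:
o = -26016 (o = -21012 - 1*5004 = -21012 - 5004 = -26016)
(o + 33051)/(-15180 + 44641) = (-26016 + 33051)/(-15180 + 44641) = 7035/29461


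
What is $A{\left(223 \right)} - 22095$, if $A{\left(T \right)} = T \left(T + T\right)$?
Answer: $77363$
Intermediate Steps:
$A{\left(T \right)} = 2 T^{2}$ ($A{\left(T \right)} = T 2 T = 2 T^{2}$)
$A{\left(223 \right)} - 22095 = 2 \cdot 223^{2} - 22095 = 2 \cdot 49729 - 22095 = 99458 - 22095 = 77363$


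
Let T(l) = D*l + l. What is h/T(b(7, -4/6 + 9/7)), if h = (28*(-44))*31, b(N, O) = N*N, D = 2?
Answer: -5456/21 ≈ -259.81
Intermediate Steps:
b(N, O) = N²
T(l) = 3*l (T(l) = 2*l + l = 3*l)
h = -38192 (h = -1232*31 = -38192)
h/T(b(7, -4/6 + 9/7)) = -38192/(3*7²) = -38192/(3*49) = -38192/147 = -38192*1/147 = -5456/21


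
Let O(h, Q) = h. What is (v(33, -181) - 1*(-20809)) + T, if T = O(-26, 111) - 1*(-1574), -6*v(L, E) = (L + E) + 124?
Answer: 22361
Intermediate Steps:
v(L, E) = -62/3 - E/6 - L/6 (v(L, E) = -((L + E) + 124)/6 = -((E + L) + 124)/6 = -(124 + E + L)/6 = -62/3 - E/6 - L/6)
T = 1548 (T = -26 - 1*(-1574) = -26 + 1574 = 1548)
(v(33, -181) - 1*(-20809)) + T = ((-62/3 - ⅙*(-181) - ⅙*33) - 1*(-20809)) + 1548 = ((-62/3 + 181/6 - 11/2) + 20809) + 1548 = (4 + 20809) + 1548 = 20813 + 1548 = 22361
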